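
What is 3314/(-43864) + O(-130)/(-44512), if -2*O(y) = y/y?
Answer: -36872709/488118592 ≈ -0.075540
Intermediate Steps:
O(y) = -1/2 (O(y) = -y/(2*y) = -1/2*1 = -1/2)
3314/(-43864) + O(-130)/(-44512) = 3314/(-43864) - 1/2/(-44512) = 3314*(-1/43864) - 1/2*(-1/44512) = -1657/21932 + 1/89024 = -36872709/488118592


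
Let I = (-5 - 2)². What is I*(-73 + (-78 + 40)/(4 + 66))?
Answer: -18018/5 ≈ -3603.6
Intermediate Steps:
I = 49 (I = (-7)² = 49)
I*(-73 + (-78 + 40)/(4 + 66)) = 49*(-73 + (-78 + 40)/(4 + 66)) = 49*(-73 - 38/70) = 49*(-73 - 38*1/70) = 49*(-73 - 19/35) = 49*(-2574/35) = -18018/5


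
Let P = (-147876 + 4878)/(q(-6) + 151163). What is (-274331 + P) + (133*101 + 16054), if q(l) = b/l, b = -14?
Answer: -55518101809/226748 ≈ -2.4485e+5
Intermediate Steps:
q(l) = -14/l
P = -214497/226748 (P = (-147876 + 4878)/(-14/(-6) + 151163) = -142998/(-14*(-1/6) + 151163) = -142998/(7/3 + 151163) = -142998/453496/3 = -142998*3/453496 = -214497/226748 ≈ -0.94597)
(-274331 + P) + (133*101 + 16054) = (-274331 - 214497/226748) + (133*101 + 16054) = -62204220085/226748 + (13433 + 16054) = -62204220085/226748 + 29487 = -55518101809/226748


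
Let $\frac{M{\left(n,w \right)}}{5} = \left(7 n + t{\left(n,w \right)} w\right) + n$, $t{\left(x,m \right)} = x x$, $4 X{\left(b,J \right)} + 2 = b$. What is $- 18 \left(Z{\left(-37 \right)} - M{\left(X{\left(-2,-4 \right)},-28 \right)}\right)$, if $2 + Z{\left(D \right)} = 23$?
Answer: $-3618$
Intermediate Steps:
$X{\left(b,J \right)} = - \frac{1}{2} + \frac{b}{4}$
$t{\left(x,m \right)} = x^{2}$
$Z{\left(D \right)} = 21$ ($Z{\left(D \right)} = -2 + 23 = 21$)
$M{\left(n,w \right)} = 40 n + 5 w n^{2}$ ($M{\left(n,w \right)} = 5 \left(\left(7 n + n^{2} w\right) + n\right) = 5 \left(\left(7 n + w n^{2}\right) + n\right) = 5 \left(8 n + w n^{2}\right) = 40 n + 5 w n^{2}$)
$- 18 \left(Z{\left(-37 \right)} - M{\left(X{\left(-2,-4 \right)},-28 \right)}\right) = - 18 \left(21 - 5 \left(- \frac{1}{2} + \frac{1}{4} \left(-2\right)\right) \left(8 + \left(- \frac{1}{2} + \frac{1}{4} \left(-2\right)\right) \left(-28\right)\right)\right) = - 18 \left(21 - 5 \left(- \frac{1}{2} - \frac{1}{2}\right) \left(8 + \left(- \frac{1}{2} - \frac{1}{2}\right) \left(-28\right)\right)\right) = - 18 \left(21 - 5 \left(-1\right) \left(8 - -28\right)\right) = - 18 \left(21 - 5 \left(-1\right) \left(8 + 28\right)\right) = - 18 \left(21 - 5 \left(-1\right) 36\right) = - 18 \left(21 - -180\right) = - 18 \left(21 + 180\right) = \left(-18\right) 201 = -3618$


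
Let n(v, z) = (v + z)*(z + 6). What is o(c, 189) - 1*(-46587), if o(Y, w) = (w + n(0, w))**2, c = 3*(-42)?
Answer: 1372304523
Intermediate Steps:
c = -126
n(v, z) = (6 + z)*(v + z) (n(v, z) = (v + z)*(6 + z) = (6 + z)*(v + z))
o(Y, w) = (w**2 + 7*w)**2 (o(Y, w) = (w + (w**2 + 6*0 + 6*w + 0*w))**2 = (w + (w**2 + 0 + 6*w + 0))**2 = (w + (w**2 + 6*w))**2 = (w**2 + 7*w)**2)
o(c, 189) - 1*(-46587) = 189**2*(7 + 189)**2 - 1*(-46587) = 35721*196**2 + 46587 = 35721*38416 + 46587 = 1372257936 + 46587 = 1372304523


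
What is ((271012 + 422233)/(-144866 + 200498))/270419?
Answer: 693245/15043949808 ≈ 4.6081e-5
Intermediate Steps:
((271012 + 422233)/(-144866 + 200498))/270419 = (693245/55632)*(1/270419) = 693245/15043949808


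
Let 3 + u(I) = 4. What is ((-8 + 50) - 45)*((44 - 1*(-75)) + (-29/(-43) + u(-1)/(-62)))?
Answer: -957027/2666 ≈ -358.97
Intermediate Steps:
u(I) = 1 (u(I) = -3 + 4 = 1)
((-8 + 50) - 45)*((44 - 1*(-75)) + (-29/(-43) + u(-1)/(-62))) = ((-8 + 50) - 45)*((44 - 1*(-75)) + (-29/(-43) + 1/(-62))) = (42 - 45)*((44 + 75) + (-29*(-1/43) + 1*(-1/62))) = -3*(119 + (29/43 - 1/62)) = -3*(119 + 1755/2666) = -3*319009/2666 = -957027/2666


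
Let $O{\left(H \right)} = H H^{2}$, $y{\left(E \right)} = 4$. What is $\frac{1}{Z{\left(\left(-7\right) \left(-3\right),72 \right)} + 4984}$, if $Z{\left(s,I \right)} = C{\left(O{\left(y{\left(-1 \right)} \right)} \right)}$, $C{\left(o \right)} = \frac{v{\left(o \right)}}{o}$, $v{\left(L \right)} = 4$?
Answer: $\frac{16}{79745} \approx 0.00020064$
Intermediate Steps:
$O{\left(H \right)} = H^{3}$
$C{\left(o \right)} = \frac{4}{o}$
$Z{\left(s,I \right)} = \frac{1}{16}$ ($Z{\left(s,I \right)} = \frac{4}{4^{3}} = \frac{4}{64} = 4 \cdot \frac{1}{64} = \frac{1}{16}$)
$\frac{1}{Z{\left(\left(-7\right) \left(-3\right),72 \right)} + 4984} = \frac{1}{\frac{1}{16} + 4984} = \frac{1}{\frac{79745}{16}} = \frac{16}{79745}$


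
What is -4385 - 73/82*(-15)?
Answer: -358475/82 ≈ -4371.6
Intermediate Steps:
-4385 - 73/82*(-15) = -4385 + 1095/82 = -358475/82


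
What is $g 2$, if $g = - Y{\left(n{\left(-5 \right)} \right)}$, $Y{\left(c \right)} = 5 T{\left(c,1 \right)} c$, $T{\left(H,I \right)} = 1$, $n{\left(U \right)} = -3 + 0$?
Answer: $30$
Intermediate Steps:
$n{\left(U \right)} = -3$
$Y{\left(c \right)} = 5 c$ ($Y{\left(c \right)} = 5 \cdot 1 c = 5 c$)
$g = 15$ ($g = - 5 \left(-3\right) = \left(-1\right) \left(-15\right) = 15$)
$g 2 = 15 \cdot 2 = 30$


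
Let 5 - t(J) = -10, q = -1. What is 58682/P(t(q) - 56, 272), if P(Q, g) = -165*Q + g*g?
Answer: 58682/80749 ≈ 0.72672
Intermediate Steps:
t(J) = 15 (t(J) = 5 - 1*(-10) = 5 + 10 = 15)
P(Q, g) = g² - 165*Q (P(Q, g) = -165*Q + g² = g² - 165*Q)
58682/P(t(q) - 56, 272) = 58682/(272² - 165*(15 - 56)) = 58682/(73984 - 165*(-41)) = 58682/(73984 + 6765) = 58682/80749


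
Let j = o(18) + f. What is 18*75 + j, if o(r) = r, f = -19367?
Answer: -17999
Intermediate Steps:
j = -19349 (j = 18 - 19367 = -19349)
18*75 + j = 18*75 - 19349 = 1350 - 19349 = -17999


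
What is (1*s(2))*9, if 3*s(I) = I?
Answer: 6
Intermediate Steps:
s(I) = I/3
(1*s(2))*9 = (1*((⅓)*2))*9 = (1*(⅔))*9 = (⅔)*9 = 6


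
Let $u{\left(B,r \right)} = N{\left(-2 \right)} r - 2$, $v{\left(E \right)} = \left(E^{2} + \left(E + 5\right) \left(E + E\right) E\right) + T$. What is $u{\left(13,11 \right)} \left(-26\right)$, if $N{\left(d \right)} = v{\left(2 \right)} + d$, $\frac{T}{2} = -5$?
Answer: $-13676$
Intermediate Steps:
$T = -10$ ($T = 2 \left(-5\right) = -10$)
$v{\left(E \right)} = -10 + E^{2} + 2 E^{2} \left(5 + E\right)$ ($v{\left(E \right)} = \left(E^{2} + \left(E + 5\right) \left(E + E\right) E\right) - 10 = \left(E^{2} + \left(5 + E\right) 2 E E\right) - 10 = \left(E^{2} + 2 E \left(5 + E\right) E\right) - 10 = \left(E^{2} + 2 E^{2} \left(5 + E\right)\right) - 10 = -10 + E^{2} + 2 E^{2} \left(5 + E\right)$)
$N{\left(d \right)} = 50 + d$ ($N{\left(d \right)} = \left(-10 + 2 \cdot 2^{3} + 11 \cdot 2^{2}\right) + d = \left(-10 + 2 \cdot 8 + 11 \cdot 4\right) + d = \left(-10 + 16 + 44\right) + d = 50 + d$)
$u{\left(B,r \right)} = -2 + 48 r$ ($u{\left(B,r \right)} = \left(50 - 2\right) r - 2 = 48 r - 2 = -2 + 48 r$)
$u{\left(13,11 \right)} \left(-26\right) = \left(-2 + 48 \cdot 11\right) \left(-26\right) = \left(-2 + 528\right) \left(-26\right) = 526 \left(-26\right) = -13676$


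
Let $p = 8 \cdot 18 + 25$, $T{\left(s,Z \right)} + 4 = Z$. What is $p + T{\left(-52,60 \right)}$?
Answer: $225$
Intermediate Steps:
$T{\left(s,Z \right)} = -4 + Z$
$p = 169$ ($p = 144 + 25 = 169$)
$p + T{\left(-52,60 \right)} = 169 + \left(-4 + 60\right) = 169 + 56 = 225$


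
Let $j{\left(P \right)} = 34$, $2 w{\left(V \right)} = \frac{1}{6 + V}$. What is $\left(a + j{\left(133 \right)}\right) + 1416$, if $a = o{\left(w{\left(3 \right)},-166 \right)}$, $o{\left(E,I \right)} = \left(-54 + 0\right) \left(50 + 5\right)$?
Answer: $-1520$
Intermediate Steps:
$w{\left(V \right)} = \frac{1}{2 \left(6 + V\right)}$
$o{\left(E,I \right)} = -2970$ ($o{\left(E,I \right)} = \left(-54\right) 55 = -2970$)
$a = -2970$
$\left(a + j{\left(133 \right)}\right) + 1416 = \left(-2970 + 34\right) + 1416 = -2936 + 1416 = -1520$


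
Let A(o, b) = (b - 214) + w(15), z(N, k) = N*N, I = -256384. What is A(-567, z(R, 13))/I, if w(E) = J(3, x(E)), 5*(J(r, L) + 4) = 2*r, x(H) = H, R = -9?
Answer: 679/1281920 ≈ 0.00052967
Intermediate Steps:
J(r, L) = -4 + 2*r/5 (J(r, L) = -4 + (2*r)/5 = -4 + 2*r/5)
z(N, k) = N²
w(E) = -14/5 (w(E) = -4 + (⅖)*3 = -4 + 6/5 = -14/5)
A(o, b) = -1084/5 + b (A(o, b) = (b - 214) - 14/5 = (-214 + b) - 14/5 = -1084/5 + b)
A(-567, z(R, 13))/I = (-1084/5 + (-9)²)/(-256384) = (-1084/5 + 81)*(-1/256384) = -679/5*(-1/256384) = 679/1281920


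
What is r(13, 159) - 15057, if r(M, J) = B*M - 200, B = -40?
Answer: -15777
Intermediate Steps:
r(M, J) = -200 - 40*M (r(M, J) = -40*M - 200 = -200 - 40*M)
r(13, 159) - 15057 = (-200 - 40*13) - 15057 = (-200 - 520) - 15057 = -720 - 15057 = -15777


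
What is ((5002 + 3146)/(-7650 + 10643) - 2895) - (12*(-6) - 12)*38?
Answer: 897069/2993 ≈ 299.72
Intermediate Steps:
((5002 + 3146)/(-7650 + 10643) - 2895) - (12*(-6) - 12)*38 = (8148/2993 - 2895) - (-72 - 12)*38 = (8148*(1/2993) - 2895) - (-84)*38 = (8148/2993 - 2895) - 1*(-3192) = -8656587/2993 + 3192 = 897069/2993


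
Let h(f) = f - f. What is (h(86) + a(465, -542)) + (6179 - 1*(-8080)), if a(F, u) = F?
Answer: 14724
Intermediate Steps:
h(f) = 0
(h(86) + a(465, -542)) + (6179 - 1*(-8080)) = (0 + 465) + (6179 - 1*(-8080)) = 465 + (6179 + 8080) = 465 + 14259 = 14724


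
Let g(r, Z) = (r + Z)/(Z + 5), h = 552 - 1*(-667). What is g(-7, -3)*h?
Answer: -6095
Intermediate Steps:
h = 1219 (h = 552 + 667 = 1219)
g(r, Z) = (Z + r)/(5 + Z)
g(-7, -3)*h = ((-3 - 7)/(5 - 3))*1219 = (-10/2)*1219 = ((½)*(-10))*1219 = -5*1219 = -6095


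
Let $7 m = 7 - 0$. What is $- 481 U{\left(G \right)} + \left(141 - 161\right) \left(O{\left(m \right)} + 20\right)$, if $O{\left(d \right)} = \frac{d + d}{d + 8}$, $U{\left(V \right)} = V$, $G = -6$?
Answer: $\frac{22334}{9} \approx 2481.6$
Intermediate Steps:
$m = 1$ ($m = \frac{7 - 0}{7} = \frac{7 + 0}{7} = \frac{1}{7} \cdot 7 = 1$)
$O{\left(d \right)} = \frac{2 d}{8 + d}$
$- 481 U{\left(G \right)} + \left(141 - 161\right) \left(O{\left(m \right)} + 20\right) = \left(-481\right) \left(-6\right) + \left(141 - 161\right) \left(2 \cdot 1 \frac{1}{8 + 1} + 20\right) = 2886 - 20 \left(2 \cdot 1 \cdot \frac{1}{9} + 20\right) = 2886 - 20 \left(\frac{2}{9} + 20\right) = 2886 - \frac{3640}{9} = \frac{22334}{9}$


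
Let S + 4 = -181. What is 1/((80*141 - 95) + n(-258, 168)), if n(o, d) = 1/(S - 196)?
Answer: 381/4261484 ≈ 8.9405e-5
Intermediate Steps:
S = -185 (S = -4 - 181 = -185)
n(o, d) = -1/381 (n(o, d) = 1/(-185 - 196) = 1/(-381) = -1/381)
1/((80*141 - 95) + n(-258, 168)) = 1/((80*141 - 95) - 1/381) = 1/((11280 - 95) - 1/381) = 1/(11185 - 1/381) = 1/(4261484/381) = 381/4261484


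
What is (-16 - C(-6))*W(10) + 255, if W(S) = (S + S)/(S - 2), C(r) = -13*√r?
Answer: 215 + 65*I*√6/2 ≈ 215.0 + 79.608*I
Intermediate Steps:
W(S) = 2*S/(-2 + S) (W(S) = (2*S)/(-2 + S) = 2*S/(-2 + S))
(-16 - C(-6))*W(10) + 255 = (-16 - (-13)*√(-6))*(2*10/(-2 + 10)) + 255 = (-16 - (-13)*I*√6)*(2*10/8) + 255 = (-16 - (-13)*I*√6)*(2*10*(⅛)) + 255 = (-16 + 13*I*√6)*(5/2) + 255 = (-40 + 65*I*√6/2) + 255 = 215 + 65*I*√6/2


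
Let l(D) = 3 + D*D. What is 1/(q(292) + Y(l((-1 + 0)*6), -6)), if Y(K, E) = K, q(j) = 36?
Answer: 1/75 ≈ 0.013333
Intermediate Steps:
l(D) = 3 + D²
1/(q(292) + Y(l((-1 + 0)*6), -6)) = 1/(36 + (3 + ((-1 + 0)*6)²)) = 1/(36 + (3 + (-1*6)²)) = 1/(36 + (3 + (-6)²)) = 1/(36 + (3 + 36)) = 1/(36 + 39) = 1/75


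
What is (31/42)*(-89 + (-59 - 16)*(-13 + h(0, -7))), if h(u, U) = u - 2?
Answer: 2294/3 ≈ 764.67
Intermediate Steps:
h(u, U) = -2 + u
(31/42)*(-89 + (-59 - 16)*(-13 + h(0, -7))) = (31/42)*(-89 + (-59 - 16)*(-13 + (-2 + 0))) = (31*(1/42))*(-89 - 75*(-13 - 2)) = 31*(-89 - 75*(-15))/42 = 31*(-89 + 1125)/42 = (31/42)*1036 = 2294/3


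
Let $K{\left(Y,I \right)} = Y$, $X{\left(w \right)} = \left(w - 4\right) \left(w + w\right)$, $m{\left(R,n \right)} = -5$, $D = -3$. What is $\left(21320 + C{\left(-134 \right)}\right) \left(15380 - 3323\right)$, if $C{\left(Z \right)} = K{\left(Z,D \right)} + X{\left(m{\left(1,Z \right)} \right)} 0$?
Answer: $255439602$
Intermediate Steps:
$X{\left(w \right)} = 2 w \left(-4 + w\right)$ ($X{\left(w \right)} = \left(-4 + w\right) 2 w = 2 w \left(-4 + w\right)$)
$C{\left(Z \right)} = Z$ ($C{\left(Z \right)} = Z + 2 \left(-5\right) \left(-4 - 5\right) 0 = Z + 2 \left(-5\right) \left(-9\right) 0 = Z + 90 \cdot 0 = Z + 0 = Z$)
$\left(21320 + C{\left(-134 \right)}\right) \left(15380 - 3323\right) = \left(21320 - 134\right) \left(15380 - 3323\right) = 21186 \cdot 12057 = 255439602$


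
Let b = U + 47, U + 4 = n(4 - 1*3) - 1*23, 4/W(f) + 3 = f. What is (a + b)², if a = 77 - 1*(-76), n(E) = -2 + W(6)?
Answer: 267289/9 ≈ 29699.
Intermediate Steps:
W(f) = 4/(-3 + f)
n(E) = -⅔ (n(E) = -2 + 4/(-3 + 6) = -2 + 4/3 = -⅔)
U = -83/3 (U = -4 + (-⅔ - 1*23) = -4 + (-⅔ - 23) = -4 - 71/3 = -83/3 ≈ -27.667)
a = 153 (a = 77 + 76 = 153)
b = 58/3 (b = -83/3 + 47 = 58/3 ≈ 19.333)
(a + b)² = (153 + 58/3)² = (517/3)² = 267289/9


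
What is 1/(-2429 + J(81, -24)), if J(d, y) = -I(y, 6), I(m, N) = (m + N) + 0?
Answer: -1/2411 ≈ -0.00041477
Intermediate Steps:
I(m, N) = N + m (I(m, N) = (N + m) + 0 = N + m)
J(d, y) = -6 - y (J(d, y) = -(6 + y) = -6 - y)
1/(-2429 + J(81, -24)) = 1/(-2429 + (-6 - 1*(-24))) = 1/(-2429 + (-6 + 24)) = 1/(-2429 + 18) = 1/(-2411) = -1/2411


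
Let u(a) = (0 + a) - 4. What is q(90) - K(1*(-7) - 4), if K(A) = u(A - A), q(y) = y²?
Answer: 8104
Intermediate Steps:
u(a) = -4 + a (u(a) = a - 4 = -4 + a)
K(A) = -4 (K(A) = -4 + (A - A) = -4 + 0 = -4)
q(90) - K(1*(-7) - 4) = 90² - 1*(-4) = 8100 + 4 = 8104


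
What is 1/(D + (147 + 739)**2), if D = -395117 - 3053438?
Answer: -1/2663559 ≈ -3.7544e-7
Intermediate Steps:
D = -3448555
1/(D + (147 + 739)**2) = 1/(-3448555 + (147 + 739)**2) = 1/(-3448555 + 886**2) = 1/(-3448555 + 784996) = 1/(-2663559) = -1/2663559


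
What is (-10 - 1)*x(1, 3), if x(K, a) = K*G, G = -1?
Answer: 11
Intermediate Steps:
x(K, a) = -K (x(K, a) = K*(-1) = -K)
(-10 - 1)*x(1, 3) = (-10 - 1)*(-1*1) = -11*(-1) = 11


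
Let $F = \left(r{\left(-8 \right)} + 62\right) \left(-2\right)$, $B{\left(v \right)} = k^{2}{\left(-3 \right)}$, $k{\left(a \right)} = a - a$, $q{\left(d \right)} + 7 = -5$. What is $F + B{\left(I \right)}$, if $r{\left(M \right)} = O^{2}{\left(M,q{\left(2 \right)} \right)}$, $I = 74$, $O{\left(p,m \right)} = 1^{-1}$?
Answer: $-126$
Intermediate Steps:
$q{\left(d \right)} = -12$ ($q{\left(d \right)} = -7 - 5 = -12$)
$O{\left(p,m \right)} = 1$
$r{\left(M \right)} = 1$ ($r{\left(M \right)} = 1^{2} = 1$)
$k{\left(a \right)} = 0$
$B{\left(v \right)} = 0$ ($B{\left(v \right)} = 0^{2} = 0$)
$F = -126$ ($F = \left(1 + 62\right) \left(-2\right) = 63 \left(-2\right) = -126$)
$F + B{\left(I \right)} = -126 + 0 = -126$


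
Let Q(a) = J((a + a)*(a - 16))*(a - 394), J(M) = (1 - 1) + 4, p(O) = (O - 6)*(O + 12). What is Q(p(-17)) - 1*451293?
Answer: -452409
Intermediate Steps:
p(O) = (-6 + O)*(12 + O)
J(M) = 4 (J(M) = 0 + 4 = 4)
Q(a) = -1576 + 4*a (Q(a) = 4*(a - 394) = 4*(-394 + a) = -1576 + 4*a)
Q(p(-17)) - 1*451293 = (-1576 + 4*(-72 + (-17)**2 + 6*(-17))) - 1*451293 = (-1576 + 4*(-72 + 289 - 102)) - 451293 = (-1576 + 4*115) - 451293 = (-1576 + 460) - 451293 = -1116 - 451293 = -452409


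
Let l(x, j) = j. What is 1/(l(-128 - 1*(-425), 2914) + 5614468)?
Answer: 1/5617382 ≈ 1.7802e-7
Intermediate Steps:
1/(l(-128 - 1*(-425), 2914) + 5614468) = 1/(2914 + 5614468) = 1/5617382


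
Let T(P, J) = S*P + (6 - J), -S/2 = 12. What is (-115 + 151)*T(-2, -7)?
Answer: 2196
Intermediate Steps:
S = -24 (S = -2*12 = -24)
T(P, J) = 6 - J - 24*P (T(P, J) = -24*P + (6 - J) = 6 - J - 24*P)
(-115 + 151)*T(-2, -7) = (-115 + 151)*(6 - 1*(-7) - 24*(-2)) = 36*(6 + 7 + 48) = 36*61 = 2196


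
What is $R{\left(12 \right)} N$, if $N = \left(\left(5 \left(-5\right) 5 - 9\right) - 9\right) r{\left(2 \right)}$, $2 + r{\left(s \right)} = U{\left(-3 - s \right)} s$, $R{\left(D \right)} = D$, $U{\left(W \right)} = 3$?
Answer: $-6864$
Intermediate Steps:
$r{\left(s \right)} = -2 + 3 s$
$N = -572$ ($N = \left(\left(5 \left(-5\right) 5 - 9\right) - 9\right) \left(-2 + 3 \cdot 2\right) = \left(\left(\left(-25\right) 5 - 9\right) - 9\right) \left(-2 + 6\right) = \left(\left(-125 - 9\right) - 9\right) 4 = \left(-134 - 9\right) 4 = \left(-143\right) 4 = -572$)
$R{\left(12 \right)} N = 12 \left(-572\right) = -6864$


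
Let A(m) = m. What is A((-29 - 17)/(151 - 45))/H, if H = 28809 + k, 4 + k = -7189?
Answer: -23/1145648 ≈ -2.0076e-5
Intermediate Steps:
k = -7193 (k = -4 - 7189 = -7193)
H = 21616 (H = 28809 - 7193 = 21616)
A((-29 - 17)/(151 - 45))/H = ((-29 - 17)/(151 - 45))/21616 = -46/106*(1/21616) = -46*1/106*(1/21616) = -23/53*1/21616 = -23/1145648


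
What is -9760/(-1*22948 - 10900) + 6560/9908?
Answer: 9960780/10480187 ≈ 0.95044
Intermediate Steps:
-9760/(-1*22948 - 10900) + 6560/9908 = -9760/(-22948 - 10900) + 6560*(1/9908) = -9760/(-33848) + 1640/2477 = -9760*(-1/33848) + 1640/2477 = 1220/4231 + 1640/2477 = 9960780/10480187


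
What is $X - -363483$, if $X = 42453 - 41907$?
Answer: $364029$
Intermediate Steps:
$X = 546$ ($X = 42453 - 41907 = 546$)
$X - -363483 = 546 - -363483 = 546 + 363483 = 364029$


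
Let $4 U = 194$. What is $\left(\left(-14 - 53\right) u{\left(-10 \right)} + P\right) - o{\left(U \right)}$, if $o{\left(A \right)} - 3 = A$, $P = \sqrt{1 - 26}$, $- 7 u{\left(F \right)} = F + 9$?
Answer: $- \frac{855}{14} + 5 i \approx -61.071 + 5.0 i$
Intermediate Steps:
$u{\left(F \right)} = - \frac{9}{7} - \frac{F}{7}$ ($u{\left(F \right)} = - \frac{F + 9}{7} = - \frac{9 + F}{7} = - \frac{9}{7} - \frac{F}{7}$)
$P = 5 i$ ($P = \sqrt{-25} = 5 i \approx 5.0 i$)
$U = \frac{97}{2}$ ($U = \frac{1}{4} \cdot 194 = \frac{97}{2} \approx 48.5$)
$o{\left(A \right)} = 3 + A$
$\left(\left(-14 - 53\right) u{\left(-10 \right)} + P\right) - o{\left(U \right)} = \left(\left(-14 - 53\right) \left(- \frac{9}{7} - - \frac{10}{7}\right) + 5 i\right) - \left(3 + \frac{97}{2}\right) = \left(- 67 \left(- \frac{9}{7} + \frac{10}{7}\right) + 5 i\right) - \frac{103}{2} = \left(\left(-67\right) \frac{1}{7} + 5 i\right) - \frac{103}{2} = \left(- \frac{67}{7} + 5 i\right) - \frac{103}{2} = - \frac{855}{14} + 5 i$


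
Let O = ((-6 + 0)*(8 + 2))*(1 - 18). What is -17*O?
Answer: -17340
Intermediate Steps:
O = 1020 (O = -6*10*(-17) = -60*(-17) = 1020)
-17*O = -17*1020 = -17340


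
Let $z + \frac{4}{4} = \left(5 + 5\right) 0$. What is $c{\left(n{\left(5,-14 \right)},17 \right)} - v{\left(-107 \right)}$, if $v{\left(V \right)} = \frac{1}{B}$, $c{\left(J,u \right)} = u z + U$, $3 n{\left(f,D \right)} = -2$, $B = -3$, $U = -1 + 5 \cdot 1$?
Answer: $- \frac{38}{3} \approx -12.667$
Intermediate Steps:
$U = 4$ ($U = -1 + 5 = 4$)
$z = -1$ ($z = -1 + \left(5 + 5\right) 0 = -1 + 10 \cdot 0 = -1 + 0 = -1$)
$n{\left(f,D \right)} = - \frac{2}{3}$ ($n{\left(f,D \right)} = \frac{1}{3} \left(-2\right) = - \frac{2}{3}$)
$c{\left(J,u \right)} = 4 - u$ ($c{\left(J,u \right)} = u \left(-1\right) + 4 = - u + 4 = 4 - u$)
$v{\left(V \right)} = - \frac{1}{3}$ ($v{\left(V \right)} = \frac{1}{-3} = - \frac{1}{3}$)
$c{\left(n{\left(5,-14 \right)},17 \right)} - v{\left(-107 \right)} = \left(4 - 17\right) - - \frac{1}{3} = \left(4 - 17\right) + \frac{1}{3} = -13 + \frac{1}{3} = - \frac{38}{3}$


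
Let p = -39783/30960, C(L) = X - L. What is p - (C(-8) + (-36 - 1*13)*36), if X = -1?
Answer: 18118979/10320 ≈ 1755.7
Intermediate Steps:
C(L) = -1 - L
p = -13261/10320 (p = -39783*1/30960 = -13261/10320 ≈ -1.2850)
p - (C(-8) + (-36 - 1*13)*36) = -13261/10320 - ((-1 - 1*(-8)) + (-36 - 1*13)*36) = -13261/10320 - ((-1 + 8) + (-36 - 13)*36) = -13261/10320 - (7 - 49*36) = -13261/10320 - (7 - 1764) = -13261/10320 - 1*(-1757) = -13261/10320 + 1757 = 18118979/10320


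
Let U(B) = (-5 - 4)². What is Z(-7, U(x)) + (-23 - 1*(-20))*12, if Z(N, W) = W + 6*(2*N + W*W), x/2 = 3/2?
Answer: 39327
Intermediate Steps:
x = 3 (x = 2*(3/2) = 3)
U(B) = 81 (U(B) = (-9)² = 81)
Z(N, W) = W + 6*W² + 12*N (Z(N, W) = W + 6*(2*N + W²) = W + 6*(W² + 2*N) = W + (6*W² + 12*N) = W + 6*W² + 12*N)
Z(-7, U(x)) + (-23 - 1*(-20))*12 = (81 + 6*81² + 12*(-7)) + (-23 - 1*(-20))*12 = (81 + 6*6561 - 84) + (-23 + 20)*12 = (81 + 39366 - 84) - 3*12 = 39363 - 36 = 39327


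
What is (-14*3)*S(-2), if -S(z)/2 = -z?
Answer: 168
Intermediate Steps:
S(z) = 2*z (S(z) = -(-2)*z = 2*z)
(-14*3)*S(-2) = (-14*3)*(2*(-2)) = -42*(-4) = 168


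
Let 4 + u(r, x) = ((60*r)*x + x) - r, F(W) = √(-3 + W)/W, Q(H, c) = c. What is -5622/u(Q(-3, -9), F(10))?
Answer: 937000/677049 + 10100860*√7/677049 ≈ 40.856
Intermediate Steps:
F(W) = √(-3 + W)/W
u(r, x) = -4 + x - r + 60*r*x (u(r, x) = -4 + (((60*r)*x + x) - r) = -4 + ((60*r*x + x) - r) = -4 + ((x + 60*r*x) - r) = -4 + (x - r + 60*r*x) = -4 + x - r + 60*r*x)
-5622/u(Q(-3, -9), F(10)) = -5622/(-4 + √(-3 + 10)/10 - 1*(-9) + 60*(-9)*(√(-3 + 10)/10)) = -5622/(-4 + √7/10 + 9 + 60*(-9)*(√7/10)) = -5622/(-4 + √7/10 + 9 - 54*√7) = -5622/(5 - 539*√7/10)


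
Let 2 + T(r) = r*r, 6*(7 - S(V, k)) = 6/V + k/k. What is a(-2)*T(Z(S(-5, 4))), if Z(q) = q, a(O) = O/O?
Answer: 42721/900 ≈ 47.468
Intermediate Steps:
a(O) = 1
S(V, k) = 41/6 - 1/V (S(V, k) = 7 - (6/V + k/k)/6 = 7 - (6/V + 1)/6 = 7 - (1 + 6/V)/6 = 7 + (-⅙ - 1/V) = 41/6 - 1/V)
T(r) = -2 + r² (T(r) = -2 + r*r = -2 + r²)
a(-2)*T(Z(S(-5, 4))) = 1*(-2 + (41/6 - 1/(-5))²) = 1*(-2 + (41/6 - 1*(-⅕))²) = 1*(-2 + (41/6 + ⅕)²) = 1*(-2 + (211/30)²) = 1*(-2 + 44521/900) = 1*(42721/900) = 42721/900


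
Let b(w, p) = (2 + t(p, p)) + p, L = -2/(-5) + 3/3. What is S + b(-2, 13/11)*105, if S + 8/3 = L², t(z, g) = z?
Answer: 377417/825 ≈ 457.48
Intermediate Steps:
L = 7/5 (L = -2*(-⅕) + 3*(⅓) = ⅖ + 1 = 7/5 ≈ 1.4000)
b(w, p) = 2 + 2*p (b(w, p) = (2 + p) + p = 2 + 2*p)
S = -53/75 (S = -8/3 + (7/5)² = -8/3 + 49/25 = -53/75 ≈ -0.70667)
S + b(-2, 13/11)*105 = -53/75 + (2 + 2*(13/11))*105 = -53/75 + (2 + 26/11)*105 = -53/75 + (48/11)*105 = -53/75 + 5040/11 = 377417/825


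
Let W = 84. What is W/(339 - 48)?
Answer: 28/97 ≈ 0.28866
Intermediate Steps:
W/(339 - 48) = 84/(339 - 48) = 84/291 = (1/291)*84 = 28/97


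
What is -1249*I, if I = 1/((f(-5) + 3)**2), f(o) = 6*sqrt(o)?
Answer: 1249*I/(9*(4*sqrt(5) + 19*I)) ≈ 5.9791 + 2.8147*I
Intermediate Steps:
I = (3 + 6*I*sqrt(5))**(-2) (I = 1/((6*sqrt(-5) + 3)**2) = 1/((6*(I*sqrt(5)) + 3)**2) = 1/((6*I*sqrt(5) + 3)**2) = 1/((3 + 6*I*sqrt(5))**2) = (3 + 6*I*sqrt(5))**(-2) ≈ -0.0047871 - 0.0022535*I)
-1249*I = -(-1249)*I/(36*sqrt(5) + 171*I) = 1249*I/(36*sqrt(5) + 171*I)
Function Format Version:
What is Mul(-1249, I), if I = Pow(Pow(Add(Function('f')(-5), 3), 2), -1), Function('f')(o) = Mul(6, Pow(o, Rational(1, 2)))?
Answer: Mul(Rational(1249, 9), I, Pow(Add(Mul(4, Pow(5, Rational(1, 2))), Mul(19, I)), -1)) ≈ Add(5.9791, Mul(2.8147, I))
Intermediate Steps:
I = Pow(Add(3, Mul(6, I, Pow(5, Rational(1, 2)))), -2) (I = Pow(Pow(Add(Mul(6, Pow(-5, Rational(1, 2))), 3), 2), -1) = Pow(Pow(Add(Mul(6, Mul(I, Pow(5, Rational(1, 2)))), 3), 2), -1) = Pow(Pow(Add(Mul(6, I, Pow(5, Rational(1, 2))), 3), 2), -1) = Pow(Pow(Add(3, Mul(6, I, Pow(5, Rational(1, 2)))), 2), -1) = Pow(Add(3, Mul(6, I, Pow(5, Rational(1, 2)))), -2) ≈ Add(-0.0047871, Mul(-0.0022535, I)))
Mul(-1249, I) = Mul(-1249, Mul(-1, I, Pow(Add(Mul(36, Pow(5, Rational(1, 2))), Mul(171, I)), -1))) = Mul(1249, I, Pow(Add(Mul(36, Pow(5, Rational(1, 2))), Mul(171, I)), -1))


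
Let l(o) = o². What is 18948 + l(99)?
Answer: 28749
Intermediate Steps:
18948 + l(99) = 18948 + 99² = 18948 + 9801 = 28749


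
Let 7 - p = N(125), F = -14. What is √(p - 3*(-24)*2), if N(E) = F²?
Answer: 3*I*√5 ≈ 6.7082*I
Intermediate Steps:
N(E) = 196 (N(E) = (-14)² = 196)
p = -189 (p = 7 - 1*196 = 7 - 196 = -189)
√(p - 3*(-24)*2) = √(-189 - 3*(-24)*2) = √(-189 + 72*2) = √(-189 + 144) = √(-45) = 3*I*√5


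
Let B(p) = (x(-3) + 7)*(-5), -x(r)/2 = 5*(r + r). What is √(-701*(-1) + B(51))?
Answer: √366 ≈ 19.131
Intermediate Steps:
x(r) = -20*r (x(r) = -10*(r + r) = -10*2*r = -20*r)
B(p) = -335 (B(p) = (-20*(-3) + 7)*(-5) = (60 + 7)*(-5) = 67*(-5) = -335)
√(-701*(-1) + B(51)) = √(-701*(-1) - 335) = √(701 - 335) = √366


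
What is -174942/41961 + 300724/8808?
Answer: 923149219/30799374 ≈ 29.973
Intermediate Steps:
-174942/41961 + 300724/8808 = -174942*1/41961 + 300724*(1/8808) = -58314/13987 + 75181/2202 = 923149219/30799374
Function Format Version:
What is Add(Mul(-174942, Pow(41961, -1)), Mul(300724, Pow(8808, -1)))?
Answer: Rational(923149219, 30799374) ≈ 29.973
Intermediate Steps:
Add(Mul(-174942, Pow(41961, -1)), Mul(300724, Pow(8808, -1))) = Add(Mul(-174942, Rational(1, 41961)), Mul(300724, Rational(1, 8808))) = Add(Rational(-58314, 13987), Rational(75181, 2202)) = Rational(923149219, 30799374)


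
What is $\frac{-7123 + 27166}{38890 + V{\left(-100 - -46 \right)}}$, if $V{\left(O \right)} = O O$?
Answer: $\frac{20043}{41806} \approx 0.47943$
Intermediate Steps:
$V{\left(O \right)} = O^{2}$
$\frac{-7123 + 27166}{38890 + V{\left(-100 - -46 \right)}} = \frac{-7123 + 27166}{38890 + \left(-100 - -46\right)^{2}} = \frac{20043}{38890 + \left(-100 + 46\right)^{2}} = \frac{20043}{38890 + \left(-54\right)^{2}} = \frac{20043}{38890 + 2916} = \frac{20043}{41806}$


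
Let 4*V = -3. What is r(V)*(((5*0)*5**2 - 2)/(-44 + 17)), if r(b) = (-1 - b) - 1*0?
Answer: -1/54 ≈ -0.018519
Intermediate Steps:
V = -3/4 (V = (1/4)*(-3) = -3/4 ≈ -0.75000)
r(b) = -1 - b (r(b) = (-1 - b) + 0 = -1 - b)
r(V)*(((5*0)*5**2 - 2)/(-44 + 17)) = (-1 - 1*(-3/4))*(((5*0)*5**2 - 2)/(-44 + 17)) = (-1 + 3/4)*((0*25 - 2)/(-27)) = -(0 - 2)*(-1)/(4*27) = -(-1)*(-1)/(2*27) = -1/4*2/27 = -1/54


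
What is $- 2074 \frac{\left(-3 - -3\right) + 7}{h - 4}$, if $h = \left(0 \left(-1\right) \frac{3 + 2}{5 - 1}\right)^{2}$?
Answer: $\frac{7259}{2} \approx 3629.5$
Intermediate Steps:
$h = 0$ ($h = \left(0 \cdot \frac{5}{4}\right)^{2} = 0^{2} = 0$)
$- 2074 \frac{\left(-3 - -3\right) + 7}{h - 4} = - 2074 \frac{\left(-3 - -3\right) + 7}{0 - 4} = - 2074 \frac{\left(-3 + 3\right) + 7}{-4} = - 2074 \left(0 + 7\right) \left(- \frac{1}{4}\right) = - 2074 \cdot 7 \left(- \frac{1}{4}\right) = \left(-2074\right) \left(- \frac{7}{4}\right) = \frac{7259}{2}$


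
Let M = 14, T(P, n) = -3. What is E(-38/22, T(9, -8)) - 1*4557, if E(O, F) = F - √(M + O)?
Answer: -4560 - 3*√165/11 ≈ -4563.5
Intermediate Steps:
E(O, F) = F - √(14 + O)
E(-38/22, T(9, -8)) - 1*4557 = (-3 - √(14 - 38/22)) - 1*4557 = (-3 - √(14 - 38*1/22)) - 4557 = (-3 - √(14 - 19/11)) - 4557 = (-3 - √(135/11)) - 4557 = (-3 - 3*√165/11) - 4557 = -4560 - 3*√165/11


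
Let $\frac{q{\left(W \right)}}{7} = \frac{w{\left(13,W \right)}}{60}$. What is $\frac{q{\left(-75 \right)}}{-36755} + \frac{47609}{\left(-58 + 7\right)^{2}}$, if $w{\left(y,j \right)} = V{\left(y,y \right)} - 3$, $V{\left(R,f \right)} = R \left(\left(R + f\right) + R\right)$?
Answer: $\frac{8748579281}{477998775} \approx 18.303$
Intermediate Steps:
$V{\left(R,f \right)} = R \left(f + 2 R\right)$
$w{\left(y,j \right)} = -3 + 3 y^{2}$ ($w{\left(y,j \right)} = y \left(y + 2 y\right) - 3 = y 3 y - 3 = 3 y^{2} - 3 = -3 + 3 y^{2}$)
$q{\left(W \right)} = \frac{294}{5}$ ($q{\left(W \right)} = 7 \frac{-3 + 3 \cdot 13^{2}}{60} = 7 \left(-3 + 3 \cdot 169\right) \frac{1}{60} = 7 \left(-3 + 507\right) \frac{1}{60} = 7 \cdot 504 \cdot \frac{1}{60} = 7 \cdot \frac{42}{5} = \frac{294}{5}$)
$\frac{q{\left(-75 \right)}}{-36755} + \frac{47609}{\left(-58 + 7\right)^{2}} = \frac{294}{5 \left(-36755\right)} + \frac{47609}{\left(-58 + 7\right)^{2}} = \frac{294}{5} \left(- \frac{1}{36755}\right) + \frac{47609}{\left(-51\right)^{2}} = - \frac{294}{183775} + \frac{47609}{2601} = \frac{8748579281}{477998775}$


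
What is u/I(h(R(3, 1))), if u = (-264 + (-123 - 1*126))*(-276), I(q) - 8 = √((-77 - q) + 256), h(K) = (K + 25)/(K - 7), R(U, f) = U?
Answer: -566352/61 + 70794*√186/61 ≈ 6543.4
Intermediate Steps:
h(K) = (25 + K)/(-7 + K)
I(q) = 8 + √(179 - q) (I(q) = 8 + √((-77 - q) + 256) = 8 + √(179 - q))
u = 141588 (u = (-264 + (-123 - 126))*(-276) = (-264 - 249)*(-276) = -513*(-276) = 141588)
u/I(h(R(3, 1))) = 141588/(8 + √(179 - (25 + 3)/(-7 + 3))) = 141588/(8 + √(179 - 28/(-4))) = 141588/(8 + √(179 - (-1)*28/4)) = 141588/(8 + √(179 - 1*(-7))) = 141588/(8 + √(179 + 7)) = 141588/(8 + √186)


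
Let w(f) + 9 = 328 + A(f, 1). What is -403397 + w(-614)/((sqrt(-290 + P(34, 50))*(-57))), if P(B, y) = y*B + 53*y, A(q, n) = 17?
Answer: -403397 - 8*sqrt(1015)/2755 ≈ -4.0340e+5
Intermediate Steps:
P(B, y) = 53*y + B*y (P(B, y) = B*y + 53*y = 53*y + B*y)
w(f) = 336 (w(f) = -9 + (328 + 17) = -9 + 345 = 336)
-403397 + w(-614)/((sqrt(-290 + P(34, 50))*(-57))) = -403397 + 336/((sqrt(-290 + 50*(53 + 34))*(-57))) = -403397 + 336/((sqrt(-290 + 50*87)*(-57))) = -403397 + 336/((sqrt(-290 + 4350)*(-57))) = -403397 + 336/((sqrt(4060)*(-57))) = -403397 + 336/(((2*sqrt(1015))*(-57))) = -403397 + 336/((-114*sqrt(1015))) = -403397 + 336*(-sqrt(1015)/115710) = -403397 - 8*sqrt(1015)/2755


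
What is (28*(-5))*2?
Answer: -280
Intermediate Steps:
(28*(-5))*2 = -140*2 = -280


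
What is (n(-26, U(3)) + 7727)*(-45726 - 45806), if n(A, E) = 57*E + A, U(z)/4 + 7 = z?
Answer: -621410748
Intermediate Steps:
U(z) = -28 + 4*z
n(A, E) = A + 57*E
(n(-26, U(3)) + 7727)*(-45726 - 45806) = ((-26 + 57*(-28 + 4*3)) + 7727)*(-45726 - 45806) = ((-26 + 57*(-28 + 12)) + 7727)*(-91532) = ((-26 + 57*(-16)) + 7727)*(-91532) = ((-26 - 912) + 7727)*(-91532) = (-938 + 7727)*(-91532) = 6789*(-91532) = -621410748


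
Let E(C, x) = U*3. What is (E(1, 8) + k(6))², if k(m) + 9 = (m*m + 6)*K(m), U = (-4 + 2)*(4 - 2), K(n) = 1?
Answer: 441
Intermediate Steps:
U = -4 (U = -2*2 = -4)
k(m) = -3 + m² (k(m) = -9 + (m*m + 6)*1 = -9 + (m² + 6)*1 = -9 + (6 + m²)*1 = -9 + (6 + m²) = -3 + m²)
E(C, x) = -12 (E(C, x) = -4*3 = -12)
(E(1, 8) + k(6))² = (-12 + (-3 + 6²))² = (-12 + (-3 + 36))² = (-12 + 33)² = 21² = 441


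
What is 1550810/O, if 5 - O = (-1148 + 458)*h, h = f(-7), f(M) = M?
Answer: -310162/965 ≈ -321.41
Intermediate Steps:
h = -7
O = -4825 (O = 5 - (-1148 + 458)*(-7) = 5 - (-690)*(-7) = 5 - 1*4830 = 5 - 4830 = -4825)
1550810/O = 1550810/(-4825) = 1550810*(-1/4825) = -310162/965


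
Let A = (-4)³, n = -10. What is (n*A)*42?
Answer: 26880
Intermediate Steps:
A = -64
(n*A)*42 = -10*(-64)*42 = 640*42 = 26880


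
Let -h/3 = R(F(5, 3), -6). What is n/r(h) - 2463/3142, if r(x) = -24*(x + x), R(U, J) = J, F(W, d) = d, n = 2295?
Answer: -172943/50272 ≈ -3.4401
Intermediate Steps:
h = 18 (h = -3*(-6) = 18)
r(x) = -48*x
n/r(h) - 2463/3142 = 2295/((-48*18)) - 2463/3142 = 2295/(-864) - 2463*1/3142 = 2295*(-1/864) - 2463/3142 = -85/32 - 2463/3142 = -172943/50272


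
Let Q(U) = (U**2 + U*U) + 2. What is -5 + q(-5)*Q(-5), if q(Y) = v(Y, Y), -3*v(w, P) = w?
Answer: 245/3 ≈ 81.667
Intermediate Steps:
v(w, P) = -w/3
q(Y) = -Y/3
Q(U) = 2 + 2*U**2 (Q(U) = (U**2 + U**2) + 2 = 2*U**2 + 2 = 2 + 2*U**2)
-5 + q(-5)*Q(-5) = -5 + (-1/3*(-5))*(2 + 2*(-5)**2) = -5 + 5*(2 + 2*25)/3 = -5 + 5*(2 + 50)/3 = -5 + (5/3)*52 = -5 + 260/3 = 245/3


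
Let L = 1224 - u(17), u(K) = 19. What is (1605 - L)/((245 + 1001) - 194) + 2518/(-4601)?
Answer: -202134/1210063 ≈ -0.16704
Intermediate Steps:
L = 1205 (L = 1224 - 1*19 = 1224 - 19 = 1205)
(1605 - L)/((245 + 1001) - 194) + 2518/(-4601) = (1605 - 1*1205)/((245 + 1001) - 194) + 2518/(-4601) = (1605 - 1205)/(1246 - 194) + 2518*(-1/4601) = 400/1052 - 2518/4601 = 400*(1/1052) - 2518/4601 = 100/263 - 2518/4601 = -202134/1210063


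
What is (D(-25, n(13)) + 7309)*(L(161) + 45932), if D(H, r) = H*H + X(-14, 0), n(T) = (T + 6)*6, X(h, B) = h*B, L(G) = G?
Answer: 365701862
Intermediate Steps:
X(h, B) = B*h
n(T) = 36 + 6*T (n(T) = (6 + T)*6 = 36 + 6*T)
D(H, r) = H**2 (D(H, r) = H*H + 0*(-14) = H**2 + 0 = H**2)
(D(-25, n(13)) + 7309)*(L(161) + 45932) = ((-25)**2 + 7309)*(161 + 45932) = (625 + 7309)*46093 = 7934*46093 = 365701862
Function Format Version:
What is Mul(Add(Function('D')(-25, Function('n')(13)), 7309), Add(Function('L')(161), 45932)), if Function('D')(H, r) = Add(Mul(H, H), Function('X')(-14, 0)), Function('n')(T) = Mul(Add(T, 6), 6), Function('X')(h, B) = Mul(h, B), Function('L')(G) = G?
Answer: 365701862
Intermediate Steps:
Function('X')(h, B) = Mul(B, h)
Function('n')(T) = Add(36, Mul(6, T)) (Function('n')(T) = Mul(Add(6, T), 6) = Add(36, Mul(6, T)))
Function('D')(H, r) = Pow(H, 2) (Function('D')(H, r) = Add(Mul(H, H), Mul(0, -14)) = Add(Pow(H, 2), 0) = Pow(H, 2))
Mul(Add(Function('D')(-25, Function('n')(13)), 7309), Add(Function('L')(161), 45932)) = Mul(Add(Pow(-25, 2), 7309), Add(161, 45932)) = Mul(Add(625, 7309), 46093) = Mul(7934, 46093) = 365701862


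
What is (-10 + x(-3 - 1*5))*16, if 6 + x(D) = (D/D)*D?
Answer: -384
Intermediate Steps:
x(D) = -6 + D (x(D) = -6 + (D/D)*D = -6 + 1*D = -6 + D)
(-10 + x(-3 - 1*5))*16 = (-10 + (-6 + (-3 - 1*5)))*16 = (-10 + (-6 + (-3 - 5)))*16 = (-10 + (-6 - 8))*16 = (-10 - 14)*16 = -24*16 = -384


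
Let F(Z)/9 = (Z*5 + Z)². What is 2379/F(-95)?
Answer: 793/974700 ≈ 0.00081358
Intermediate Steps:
F(Z) = 324*Z² (F(Z) = 9*(Z*5 + Z)² = 9*(5*Z + Z)² = 9*(6*Z)² = 9*(36*Z²) = 324*Z²)
2379/F(-95) = 2379/((324*(-95)²)) = 2379/((324*9025)) = 2379/2924100 = 2379*(1/2924100) = 793/974700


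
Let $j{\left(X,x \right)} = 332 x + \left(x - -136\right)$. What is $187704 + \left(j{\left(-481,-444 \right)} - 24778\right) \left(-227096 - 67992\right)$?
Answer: $50901097176$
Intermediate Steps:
$j{\left(X,x \right)} = 136 + 333 x$ ($j{\left(X,x \right)} = 332 x + \left(x + 136\right) = 332 x + \left(136 + x\right) = 136 + 333 x$)
$187704 + \left(j{\left(-481,-444 \right)} - 24778\right) \left(-227096 - 67992\right) = 187704 + \left(\left(136 + 333 \left(-444\right)\right) - 24778\right) \left(-227096 - 67992\right) = 187704 + \left(\left(136 - 147852\right) - 24778\right) \left(-295088\right) = 187704 + \left(-147716 - 24778\right) \left(-295088\right) = 187704 - -50900909472 = 187704 + 50900909472 = 50901097176$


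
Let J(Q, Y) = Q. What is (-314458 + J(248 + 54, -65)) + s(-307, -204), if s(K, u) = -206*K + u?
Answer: -251118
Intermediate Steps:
s(K, u) = u - 206*K
(-314458 + J(248 + 54, -65)) + s(-307, -204) = (-314458 + (248 + 54)) + (-204 - 206*(-307)) = (-314458 + 302) + (-204 + 63242) = -314156 + 63038 = -251118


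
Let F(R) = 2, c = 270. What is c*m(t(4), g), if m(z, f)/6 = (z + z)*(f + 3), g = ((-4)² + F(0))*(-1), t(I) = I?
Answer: -194400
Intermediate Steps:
g = -18 (g = ((-4)² + 2)*(-1) = (16 + 2)*(-1) = 18*(-1) = -18)
m(z, f) = 12*z*(3 + f) (m(z, f) = 6*((z + z)*(f + 3)) = 6*((2*z)*(3 + f)) = 6*(2*z*(3 + f)) = 12*z*(3 + f))
c*m(t(4), g) = 270*(12*4*(3 - 18)) = 270*(12*4*(-15)) = 270*(-720) = -194400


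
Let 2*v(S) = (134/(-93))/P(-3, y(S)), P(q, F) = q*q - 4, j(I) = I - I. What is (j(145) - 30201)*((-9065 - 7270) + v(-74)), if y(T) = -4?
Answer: 76467341414/155 ≈ 4.9334e+8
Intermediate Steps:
j(I) = 0
P(q, F) = -4 + q² (P(q, F) = q² - 4 = -4 + q²)
v(S) = -67/465 (v(S) = ((134/(-93))/(-4 + (-3)²))/2 = ((134*(-1/93))/(-4 + 9))/2 = (-134/93/5)/2 = (-134/93*⅕)/2 = (½)*(-134/465) = -67/465)
(j(145) - 30201)*((-9065 - 7270) + v(-74)) = (0 - 30201)*((-9065 - 7270) - 67/465) = -30201*(-16335 - 67/465) = -30201*(-7595842/465) = 76467341414/155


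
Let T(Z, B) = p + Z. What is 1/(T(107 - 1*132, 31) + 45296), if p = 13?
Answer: 1/45284 ≈ 2.2083e-5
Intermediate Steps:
T(Z, B) = 13 + Z
1/(T(107 - 1*132, 31) + 45296) = 1/((13 + (107 - 1*132)) + 45296) = 1/((13 + (107 - 132)) + 45296) = 1/((13 - 25) + 45296) = 1/(-12 + 45296) = 1/45284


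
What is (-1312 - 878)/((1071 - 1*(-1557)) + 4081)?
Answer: -2190/6709 ≈ -0.32643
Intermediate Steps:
(-1312 - 878)/((1071 - 1*(-1557)) + 4081) = -2190/((1071 + 1557) + 4081) = -2190/(2628 + 4081) = -2190/6709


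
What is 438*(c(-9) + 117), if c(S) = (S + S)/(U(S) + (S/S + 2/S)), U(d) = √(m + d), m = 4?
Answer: 11384496/227 + 319302*I*√5/227 ≈ 50152.0 + 3145.3*I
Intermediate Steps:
U(d) = √(4 + d)
c(S) = 2*S/(1 + √(4 + S) + 2/S) (c(S) = (S + S)/(√(4 + S) + (S/S + 2/S)) = (2*S)/(√(4 + S) + (1 + 2/S)) = (2*S)/(1 + √(4 + S) + 2/S) = 2*S/(1 + √(4 + S) + 2/S))
438*(c(-9) + 117) = 438*(2*(-9)²/(2 - 9 - 9*√(4 - 9)) + 117) = 438*(2*81/(2 - 9 - 9*I*√5) + 117) = 438*(2*81/(-7 - 9*I*√5) + 117) = 438*(162/(-7 - 9*I*√5) + 117) = 438*(117 + 162/(-7 - 9*I*√5)) = 51246 + 70956/(-7 - 9*I*√5)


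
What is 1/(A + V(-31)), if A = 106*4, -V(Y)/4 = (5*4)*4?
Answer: 1/104 ≈ 0.0096154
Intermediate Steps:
V(Y) = -320 (V(Y) = -4*5*4*4 = -80*4 = -4*80 = -320)
A = 424
1/(A + V(-31)) = 1/(424 - 320) = 1/104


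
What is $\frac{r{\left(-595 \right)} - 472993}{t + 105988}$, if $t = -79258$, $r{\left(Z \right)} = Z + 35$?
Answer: $- \frac{17539}{990} \approx -17.716$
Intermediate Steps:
$r{\left(Z \right)} = 35 + Z$
$\frac{r{\left(-595 \right)} - 472993}{t + 105988} = \frac{\left(35 - 595\right) - 472993}{-79258 + 105988} = \frac{-560 - 472993}{26730} = \left(-473553\right) \frac{1}{26730} = - \frac{17539}{990}$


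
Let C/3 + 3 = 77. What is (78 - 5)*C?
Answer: 16206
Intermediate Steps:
C = 222 (C = -9 + 3*77 = -9 + 231 = 222)
(78 - 5)*C = (78 - 5)*222 = 73*222 = 16206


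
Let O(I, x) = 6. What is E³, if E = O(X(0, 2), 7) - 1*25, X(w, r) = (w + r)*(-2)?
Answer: -6859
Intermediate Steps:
X(w, r) = -2*r - 2*w (X(w, r) = (r + w)*(-2) = -2*r - 2*w)
E = -19 (E = 6 - 1*25 = 6 - 25 = -19)
E³ = (-19)³ = -6859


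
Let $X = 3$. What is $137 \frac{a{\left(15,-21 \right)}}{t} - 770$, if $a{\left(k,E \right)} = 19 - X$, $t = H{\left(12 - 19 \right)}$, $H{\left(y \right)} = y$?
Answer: $- \frac{7582}{7} \approx -1083.1$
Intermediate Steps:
$t = -7$ ($t = 12 - 19 = -7$)
$a{\left(k,E \right)} = 16$ ($a{\left(k,E \right)} = 19 - 3 = 16$)
$137 \frac{a{\left(15,-21 \right)}}{t} - 770 = 137 \frac{16}{-7} - 770 = 137 \cdot 16 \left(- \frac{1}{7}\right) - 770 = 137 \left(- \frac{16}{7}\right) - 770 = - \frac{2192}{7} - 770 = - \frac{7582}{7}$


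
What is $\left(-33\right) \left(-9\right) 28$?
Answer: $8316$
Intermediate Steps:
$\left(-33\right) \left(-9\right) 28 = 297 \cdot 28 = 8316$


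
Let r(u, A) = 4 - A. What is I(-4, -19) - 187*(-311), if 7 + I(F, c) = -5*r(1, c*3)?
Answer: 57845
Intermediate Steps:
I(F, c) = -27 + 15*c (I(F, c) = -7 - 5*(4 - c*3) = -7 - 5*(4 - 3*c) = -7 + (-20 + 15*c) = -27 + 15*c)
I(-4, -19) - 187*(-311) = (-27 + 15*(-19)) - 187*(-311) = (-27 - 285) + 58157 = -312 + 58157 = 57845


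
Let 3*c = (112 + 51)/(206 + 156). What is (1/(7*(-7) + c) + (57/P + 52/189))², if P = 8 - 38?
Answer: 27215813905009921/10053348963632100 ≈ 2.7071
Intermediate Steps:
P = -30
c = 163/1086 (c = ((112 + 51)/(206 + 156))/3 = (163/362)/3 = (163*(1/362))/3 = (⅓)*(163/362) = 163/1086 ≈ 0.15009)
(1/(7*(-7) + c) + (57/P + 52/189))² = (1/(7*(-7) + 163/1086) + (57/(-30) + 52/189))² = (1/(-49 + 163/1086) + (57*(-1/30) + 52*(1/189)))² = (1/(-53051/1086) + (-19/10 + 52/189))² = (-1086/53051 - 3071/1890)² = (-164972161/100266390)² = 27215813905009921/10053348963632100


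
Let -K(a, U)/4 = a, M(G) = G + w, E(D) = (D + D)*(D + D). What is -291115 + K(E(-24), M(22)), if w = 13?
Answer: -300331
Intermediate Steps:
E(D) = 4*D² (E(D) = (2*D)*(2*D) = 4*D²)
M(G) = 13 + G (M(G) = G + 13 = 13 + G)
K(a, U) = -4*a
-291115 + K(E(-24), M(22)) = -291115 - 16*(-24)² = -291115 - 16*576 = -291115 - 4*2304 = -291115 - 9216 = -300331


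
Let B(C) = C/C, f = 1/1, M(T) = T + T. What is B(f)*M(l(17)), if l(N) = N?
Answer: 34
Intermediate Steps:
M(T) = 2*T
f = 1
B(C) = 1
B(f)*M(l(17)) = 1*(2*17) = 1*34 = 34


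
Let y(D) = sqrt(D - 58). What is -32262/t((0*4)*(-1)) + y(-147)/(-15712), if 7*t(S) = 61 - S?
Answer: -225834/61 - I*sqrt(205)/15712 ≈ -3702.2 - 0.00091127*I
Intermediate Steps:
t(S) = 61/7 - S/7 (t(S) = (61 - S)/7 = 61/7 - S/7)
y(D) = sqrt(-58 + D)
-32262/t((0*4)*(-1)) + y(-147)/(-15712) = -32262/(61/7 - 0*4*(-1)/7) + sqrt(-58 - 147)/(-15712) = -32262/(61/7 - 0*(-1)) + sqrt(-205)*(-1/15712) = -32262/(61/7 - 1/7*0) + (I*sqrt(205))*(-1/15712) = -32262/(61/7 + 0) - I*sqrt(205)/15712 = -32262/61/7 - I*sqrt(205)/15712 = -32262*7/61 - I*sqrt(205)/15712 = -225834/61 - I*sqrt(205)/15712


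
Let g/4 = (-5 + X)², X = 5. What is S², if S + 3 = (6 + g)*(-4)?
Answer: 729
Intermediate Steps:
g = 0 (g = 4*(-5 + 5)² = 4*0² = 4*0 = 0)
S = -27 (S = -3 + (6 + 0)*(-4) = -3 + 6*(-4) = -3 - 24 = -27)
S² = (-27)² = 729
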